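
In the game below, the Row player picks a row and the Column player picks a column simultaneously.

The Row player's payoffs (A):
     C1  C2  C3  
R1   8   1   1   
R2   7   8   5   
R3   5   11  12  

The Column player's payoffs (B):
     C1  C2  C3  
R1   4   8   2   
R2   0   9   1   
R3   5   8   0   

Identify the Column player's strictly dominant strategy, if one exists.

A strategy is strictly dominant if it gives the Column player a strictly higher payoff than every other strategy, against every choice by the opponent.
C2 strictly dominates: vs R1: 8 > each of {4, 2}; vs R2: 9 > each of {0, 1}; vs R3: 8 > each of {5, 0}.

C2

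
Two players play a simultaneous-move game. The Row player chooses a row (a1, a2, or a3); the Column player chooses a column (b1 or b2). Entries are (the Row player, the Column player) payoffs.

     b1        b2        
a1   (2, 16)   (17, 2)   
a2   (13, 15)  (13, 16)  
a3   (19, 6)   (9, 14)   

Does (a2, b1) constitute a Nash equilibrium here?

No

Holding the Column player at b1: the Row player gets 13 from a2 but could get 19 by switching to a3. The Row player has a profitable deviation.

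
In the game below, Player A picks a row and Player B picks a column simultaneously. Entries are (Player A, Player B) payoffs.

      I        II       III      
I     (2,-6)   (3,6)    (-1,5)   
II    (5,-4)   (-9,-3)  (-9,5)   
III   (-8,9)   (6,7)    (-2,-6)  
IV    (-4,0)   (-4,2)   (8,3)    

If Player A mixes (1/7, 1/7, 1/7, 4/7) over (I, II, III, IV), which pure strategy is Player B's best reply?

Player B's best reply maximizes expected payoff against the mix.
I: (1/7)·(-6) + (1/7)·(-4) + (1/7)·9 + (4/7)·0 = -1/7
II: (1/7)·6 + (1/7)·(-3) + (1/7)·7 + (4/7)·2 = 18/7
III: (1/7)·5 + (1/7)·5 + (1/7)·(-6) + (4/7)·3 = 16/7
Highest expected payoff is 18/7, from II.

II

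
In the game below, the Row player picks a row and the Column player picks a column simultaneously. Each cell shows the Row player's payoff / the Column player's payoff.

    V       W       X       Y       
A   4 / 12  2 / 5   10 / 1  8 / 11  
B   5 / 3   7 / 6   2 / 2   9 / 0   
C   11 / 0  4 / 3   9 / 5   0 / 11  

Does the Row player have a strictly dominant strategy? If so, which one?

Check whether one of the Row player's strategies beats all alternatives regardless of what the opponent does.
A is not dominant: against V, B gives 5 > 4.
B is not dominant: against V, C gives 11 > 5.
C is not dominant: against W, B gives 7 > 4.
No single strategy is best against every opponent action.

No strictly dominant strategy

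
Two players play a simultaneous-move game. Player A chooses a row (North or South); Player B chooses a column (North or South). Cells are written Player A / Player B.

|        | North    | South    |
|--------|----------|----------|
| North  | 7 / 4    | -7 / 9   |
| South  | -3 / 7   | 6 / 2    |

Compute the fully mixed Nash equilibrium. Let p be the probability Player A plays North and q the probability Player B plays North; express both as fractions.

p = 1/2, q = 13/23

In a mixed NE each player is indifferent between their pure strategies, so the opponent's mix sets the indifference.
Player B indifferent between North and South: p·4 + (1−p)·7 = p·9 + (1−p)·2 ⟹ 7 + (-3)p = 2 + 7p ⟹ p = 1/2.
Player A indifferent between North and South: q·7 + (1−q)·(-7) = q·(-3) + (1−q)·6 ⟹ (-7) + 14q = 6 + (-9)q ⟹ q = 13/23.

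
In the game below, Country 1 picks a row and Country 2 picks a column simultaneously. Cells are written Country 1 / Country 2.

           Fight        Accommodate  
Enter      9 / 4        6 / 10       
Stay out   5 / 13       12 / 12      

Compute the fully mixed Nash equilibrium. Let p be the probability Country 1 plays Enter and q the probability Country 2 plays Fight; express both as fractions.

Each player's mixing probability is pinned down by making the *other* player indifferent.
Country 2 indifferent between Fight and Accommodate: p·4 + (1−p)·13 = p·10 + (1−p)·12 ⟹ 13 + (-9)p = 12 + (-2)p ⟹ p = 1/7.
Country 1 indifferent between Enter and Stay out: q·9 + (1−q)·6 = q·5 + (1−q)·12 ⟹ 6 + 3q = 12 + (-7)q ⟹ q = 3/5.

p = 1/7, q = 3/5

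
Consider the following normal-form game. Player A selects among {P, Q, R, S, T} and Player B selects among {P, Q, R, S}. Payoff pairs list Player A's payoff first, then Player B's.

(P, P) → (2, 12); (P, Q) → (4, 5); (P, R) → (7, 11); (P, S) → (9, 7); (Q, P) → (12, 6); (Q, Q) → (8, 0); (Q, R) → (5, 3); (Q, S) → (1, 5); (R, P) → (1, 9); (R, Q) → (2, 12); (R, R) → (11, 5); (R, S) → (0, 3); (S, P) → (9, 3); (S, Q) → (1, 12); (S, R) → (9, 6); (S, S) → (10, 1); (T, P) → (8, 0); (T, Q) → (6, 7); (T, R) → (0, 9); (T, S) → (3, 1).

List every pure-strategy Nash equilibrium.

Find each player's best response to every opponent strategy; NE are the intersections.
Player A's best responses — vs P: Q (payoff 12); vs Q: Q (payoff 8); vs R: R (payoff 11); vs S: S (payoff 10).
Player B's best responses — vs P: P (payoff 12); vs Q: P (payoff 6); vs R: Q (payoff 12); vs S: Q (payoff 12); vs T: R (payoff 9).
The only mutual best response is (Q, P); neither player gains by switching there.

(Q, P)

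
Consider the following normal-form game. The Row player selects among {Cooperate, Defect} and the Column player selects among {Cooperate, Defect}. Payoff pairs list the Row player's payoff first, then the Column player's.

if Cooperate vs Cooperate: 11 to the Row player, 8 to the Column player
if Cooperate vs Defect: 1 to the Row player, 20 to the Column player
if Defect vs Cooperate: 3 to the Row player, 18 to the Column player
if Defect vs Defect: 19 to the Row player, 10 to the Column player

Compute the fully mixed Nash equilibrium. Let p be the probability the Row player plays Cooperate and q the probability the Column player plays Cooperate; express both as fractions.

In a mixed NE each player is indifferent between their pure strategies, so the opponent's mix sets the indifference.
The Column player indifferent between Cooperate and Defect: p·8 + (1−p)·18 = p·20 + (1−p)·10 ⟹ 18 + (-10)p = 10 + 10p ⟹ p = 2/5.
The Row player indifferent between Cooperate and Defect: q·11 + (1−q)·1 = q·3 + (1−q)·19 ⟹ 1 + 10q = 19 + (-16)q ⟹ q = 9/13.

p = 2/5, q = 9/13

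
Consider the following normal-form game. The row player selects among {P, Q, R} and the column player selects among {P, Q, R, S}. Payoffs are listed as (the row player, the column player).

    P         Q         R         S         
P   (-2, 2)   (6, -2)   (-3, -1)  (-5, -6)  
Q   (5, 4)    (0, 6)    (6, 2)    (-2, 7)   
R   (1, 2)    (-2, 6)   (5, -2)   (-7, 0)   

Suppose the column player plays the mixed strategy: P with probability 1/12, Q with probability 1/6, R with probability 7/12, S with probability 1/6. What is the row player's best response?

Compute the row player's expected payoff from each pure strategy against the given mix.
P: (1/12)·(-2) + (1/6)·6 + (7/12)·(-3) + (1/6)·(-5) = -7/4
Q: (1/12)·5 + (1/6)·0 + (7/12)·6 + (1/6)·(-2) = 43/12
R: (1/12)·1 + (1/6)·(-2) + (7/12)·5 + (1/6)·(-7) = 3/2
Highest expected payoff is 43/12, from Q.

Q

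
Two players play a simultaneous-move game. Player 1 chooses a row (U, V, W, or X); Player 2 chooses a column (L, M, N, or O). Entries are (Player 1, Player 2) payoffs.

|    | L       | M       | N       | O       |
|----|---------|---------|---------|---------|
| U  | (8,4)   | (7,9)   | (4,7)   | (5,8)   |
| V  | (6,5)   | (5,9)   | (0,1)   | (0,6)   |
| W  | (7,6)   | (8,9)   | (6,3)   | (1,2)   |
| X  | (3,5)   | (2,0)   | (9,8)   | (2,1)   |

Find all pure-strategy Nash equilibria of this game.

(W, M) and (X, N)

Check mutual best responses: a cell is a NE iff neither player can gain by unilaterally deviating.
Player 1's best responses — vs L: U (payoff 8); vs M: W (payoff 8); vs N: X (payoff 9); vs O: U (payoff 5).
Player 2's best responses — vs U: M (payoff 9); vs V: M (payoff 9); vs W: M (payoff 9); vs X: N (payoff 8).
Mutual best responses occur at (W, M) and (X, N); at each, neither player gains by switching.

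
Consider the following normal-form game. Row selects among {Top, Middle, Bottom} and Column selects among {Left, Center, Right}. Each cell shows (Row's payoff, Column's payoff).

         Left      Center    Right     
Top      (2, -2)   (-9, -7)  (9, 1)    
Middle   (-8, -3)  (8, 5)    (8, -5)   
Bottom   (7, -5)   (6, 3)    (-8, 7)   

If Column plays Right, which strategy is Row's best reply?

With Column fixed at Right, Row's payoffs are: Top → 9, Middle → 8, Bottom → -8.
The maximum is 9, achieved by Top.

Top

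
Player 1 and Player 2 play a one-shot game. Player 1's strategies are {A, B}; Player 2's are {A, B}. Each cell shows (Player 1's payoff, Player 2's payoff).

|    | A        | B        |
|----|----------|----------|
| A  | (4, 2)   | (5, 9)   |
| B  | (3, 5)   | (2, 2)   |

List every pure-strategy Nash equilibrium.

(A, B)

Find each player's best response to every opponent strategy; NE are the intersections.
Player 1's best responses — vs A: A (payoff 4); vs B: A (payoff 5).
Player 2's best responses — vs A: B (payoff 9); vs B: A (payoff 5).
The only mutual best response is (A, B); neither player gains by switching there.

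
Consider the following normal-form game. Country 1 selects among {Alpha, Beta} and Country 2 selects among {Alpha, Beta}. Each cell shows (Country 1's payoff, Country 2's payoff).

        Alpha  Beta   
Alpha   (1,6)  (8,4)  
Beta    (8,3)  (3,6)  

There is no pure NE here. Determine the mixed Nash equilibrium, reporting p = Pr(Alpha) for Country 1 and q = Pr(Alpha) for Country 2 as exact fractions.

In a mixed NE each player is indifferent between their pure strategies, so the opponent's mix sets the indifference.
Country 2 indifferent between Alpha and Beta: p·6 + (1−p)·3 = p·4 + (1−p)·6 ⟹ 3 + 3p = 6 + (-2)p ⟹ p = 3/5.
Country 1 indifferent between Alpha and Beta: q·1 + (1−q)·8 = q·8 + (1−q)·3 ⟹ 8 + (-7)q = 3 + 5q ⟹ q = 5/12.

p = 3/5, q = 5/12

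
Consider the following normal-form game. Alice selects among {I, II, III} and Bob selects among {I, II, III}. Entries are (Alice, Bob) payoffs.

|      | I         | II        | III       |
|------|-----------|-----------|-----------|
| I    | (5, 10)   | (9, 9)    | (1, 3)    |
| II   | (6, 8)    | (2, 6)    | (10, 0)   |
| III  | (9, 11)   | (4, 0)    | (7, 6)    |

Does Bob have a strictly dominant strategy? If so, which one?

I

A strategy is strictly dominant if it gives Bob a strictly higher payoff than every other strategy, against every choice by the opponent.
I strictly dominates: vs I: 10 > each of {9, 3}; vs II: 8 > each of {6, 0}; vs III: 11 > each of {0, 6}.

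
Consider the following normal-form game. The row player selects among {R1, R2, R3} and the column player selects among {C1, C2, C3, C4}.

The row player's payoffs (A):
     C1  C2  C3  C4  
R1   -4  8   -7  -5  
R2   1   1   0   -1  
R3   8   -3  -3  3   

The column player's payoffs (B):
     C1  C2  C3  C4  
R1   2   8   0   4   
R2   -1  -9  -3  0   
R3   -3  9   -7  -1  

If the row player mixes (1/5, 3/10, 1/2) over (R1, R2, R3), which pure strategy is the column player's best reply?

C2

Compute the column player's expected payoff from each pure strategy against the given mix.
C1: (1/5)·2 + (3/10)·(-1) + (1/2)·(-3) = -7/5
C2: (1/5)·8 + (3/10)·(-9) + (1/2)·9 = 17/5
C3: (1/5)·0 + (3/10)·(-3) + (1/2)·(-7) = -22/5
C4: (1/5)·4 + (3/10)·0 + (1/2)·(-1) = 3/10
Highest expected payoff is 17/5, from C2.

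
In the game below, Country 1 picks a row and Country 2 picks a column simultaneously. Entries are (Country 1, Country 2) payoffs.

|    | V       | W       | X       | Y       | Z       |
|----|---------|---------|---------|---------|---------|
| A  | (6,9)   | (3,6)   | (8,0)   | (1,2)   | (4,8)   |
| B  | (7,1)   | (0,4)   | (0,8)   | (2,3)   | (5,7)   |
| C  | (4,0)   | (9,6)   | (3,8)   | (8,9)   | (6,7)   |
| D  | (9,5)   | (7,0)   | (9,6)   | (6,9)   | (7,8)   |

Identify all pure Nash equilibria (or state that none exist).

(C, Y)

Check mutual best responses: a cell is a NE iff neither player can gain by unilaterally deviating.
Country 1's best responses — vs V: D (payoff 9); vs W: C (payoff 9); vs X: D (payoff 9); vs Y: C (payoff 8); vs Z: D (payoff 7).
Country 2's best responses — vs A: V (payoff 9); vs B: X (payoff 8); vs C: Y (payoff 9); vs D: Y (payoff 9).
The only mutual best response is (C, Y); neither player gains by switching there.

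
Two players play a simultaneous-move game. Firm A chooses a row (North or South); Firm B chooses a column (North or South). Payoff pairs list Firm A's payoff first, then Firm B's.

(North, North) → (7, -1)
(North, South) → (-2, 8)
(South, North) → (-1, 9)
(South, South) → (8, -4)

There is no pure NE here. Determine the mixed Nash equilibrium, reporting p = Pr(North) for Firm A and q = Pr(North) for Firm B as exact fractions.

p = 13/22, q = 5/9

In a mixed NE each player is indifferent between their pure strategies, so the opponent's mix sets the indifference.
Firm B indifferent between North and South: p·(-1) + (1−p)·9 = p·8 + (1−p)·(-4) ⟹ 9 + (-10)p = (-4) + 12p ⟹ p = 13/22.
Firm A indifferent between North and South: q·7 + (1−q)·(-2) = q·(-1) + (1−q)·8 ⟹ (-2) + 9q = 8 + (-9)q ⟹ q = 5/9.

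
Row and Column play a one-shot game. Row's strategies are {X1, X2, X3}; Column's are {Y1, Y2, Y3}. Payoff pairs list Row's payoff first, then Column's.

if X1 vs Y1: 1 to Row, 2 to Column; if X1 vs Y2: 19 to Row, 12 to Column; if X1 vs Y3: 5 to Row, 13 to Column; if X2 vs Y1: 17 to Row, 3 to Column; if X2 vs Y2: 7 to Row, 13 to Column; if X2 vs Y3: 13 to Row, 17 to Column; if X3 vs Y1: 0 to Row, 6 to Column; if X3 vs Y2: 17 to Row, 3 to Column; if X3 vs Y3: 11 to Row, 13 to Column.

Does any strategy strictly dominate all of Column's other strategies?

Y3

A strategy is strictly dominant if it gives Column a strictly higher payoff than every other strategy, against every choice by the opponent.
Y3 strictly dominates: vs X1: 13 > each of {2, 12}; vs X2: 17 > each of {3, 13}; vs X3: 13 > each of {6, 3}.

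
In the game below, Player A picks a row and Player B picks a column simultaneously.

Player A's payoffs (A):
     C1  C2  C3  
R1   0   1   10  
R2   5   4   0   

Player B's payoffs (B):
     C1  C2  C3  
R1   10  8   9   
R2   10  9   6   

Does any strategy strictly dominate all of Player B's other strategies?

A strategy is strictly dominant if it gives Player B a strictly higher payoff than every other strategy, against every choice by the opponent.
C1 strictly dominates: vs R1: 10 > each of {8, 9}; vs R2: 10 > each of {9, 6}.

C1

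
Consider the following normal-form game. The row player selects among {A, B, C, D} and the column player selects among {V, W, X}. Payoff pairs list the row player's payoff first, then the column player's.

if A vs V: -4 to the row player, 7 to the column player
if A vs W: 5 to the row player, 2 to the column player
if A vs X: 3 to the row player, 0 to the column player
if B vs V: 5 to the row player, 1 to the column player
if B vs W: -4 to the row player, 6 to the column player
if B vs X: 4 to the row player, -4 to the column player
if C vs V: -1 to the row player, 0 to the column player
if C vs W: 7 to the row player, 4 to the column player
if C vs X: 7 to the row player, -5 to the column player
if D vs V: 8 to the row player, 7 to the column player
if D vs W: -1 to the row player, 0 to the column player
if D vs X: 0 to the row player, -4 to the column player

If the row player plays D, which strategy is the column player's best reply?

With the row player fixed at D, the column player's payoffs are: V → 7, W → 0, X → -4.
The maximum is 7, achieved by V.

V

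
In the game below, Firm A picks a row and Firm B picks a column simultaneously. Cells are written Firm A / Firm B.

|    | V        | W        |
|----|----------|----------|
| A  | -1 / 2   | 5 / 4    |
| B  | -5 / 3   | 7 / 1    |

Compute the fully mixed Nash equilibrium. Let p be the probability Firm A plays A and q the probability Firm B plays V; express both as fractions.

In a mixed NE each player is indifferent between their pure strategies, so the opponent's mix sets the indifference.
Firm B indifferent between V and W: p·2 + (1−p)·3 = p·4 + (1−p)·1 ⟹ 3 + (-1)p = 1 + 3p ⟹ p = 1/2.
Firm A indifferent between A and B: q·(-1) + (1−q)·5 = q·(-5) + (1−q)·7 ⟹ 5 + (-6)q = 7 + (-12)q ⟹ q = 1/3.

p = 1/2, q = 1/3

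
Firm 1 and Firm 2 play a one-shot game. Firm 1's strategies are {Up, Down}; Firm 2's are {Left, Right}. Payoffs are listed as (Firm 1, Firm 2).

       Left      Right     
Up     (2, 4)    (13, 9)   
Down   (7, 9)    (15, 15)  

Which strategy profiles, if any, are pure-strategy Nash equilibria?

(Down, Right)

Check mutual best responses: a cell is a NE iff neither player can gain by unilaterally deviating.
Firm 1's best responses — vs Left: Down (payoff 7); vs Right: Down (payoff 15).
Firm 2's best responses — vs Up: Right (payoff 9); vs Down: Right (payoff 15).
The only mutual best response is (Down, Right); neither player gains by switching there.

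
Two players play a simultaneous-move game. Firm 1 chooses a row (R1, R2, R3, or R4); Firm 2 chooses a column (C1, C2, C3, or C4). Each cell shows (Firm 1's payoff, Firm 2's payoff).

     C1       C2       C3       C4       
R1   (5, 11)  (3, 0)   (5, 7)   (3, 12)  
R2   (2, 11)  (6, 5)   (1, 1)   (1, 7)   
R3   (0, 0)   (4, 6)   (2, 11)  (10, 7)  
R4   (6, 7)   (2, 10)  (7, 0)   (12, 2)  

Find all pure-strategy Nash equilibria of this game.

No pure-strategy Nash equilibrium

Find each player's best response to every opponent strategy; NE are the intersections.
Firm 1's best responses — vs C1: R4 (payoff 6); vs C2: R2 (payoff 6); vs C3: R4 (payoff 7); vs C4: R4 (payoff 12).
Firm 2's best responses — vs R1: C4 (payoff 12); vs R2: C1 (payoff 11); vs R3: C3 (payoff 11); vs R4: C2 (payoff 10).
No cell has both players best-responding. For instance, Firm 1's best reply to C4 is R4, but against R4 Firm 2 prefers C2 over C4.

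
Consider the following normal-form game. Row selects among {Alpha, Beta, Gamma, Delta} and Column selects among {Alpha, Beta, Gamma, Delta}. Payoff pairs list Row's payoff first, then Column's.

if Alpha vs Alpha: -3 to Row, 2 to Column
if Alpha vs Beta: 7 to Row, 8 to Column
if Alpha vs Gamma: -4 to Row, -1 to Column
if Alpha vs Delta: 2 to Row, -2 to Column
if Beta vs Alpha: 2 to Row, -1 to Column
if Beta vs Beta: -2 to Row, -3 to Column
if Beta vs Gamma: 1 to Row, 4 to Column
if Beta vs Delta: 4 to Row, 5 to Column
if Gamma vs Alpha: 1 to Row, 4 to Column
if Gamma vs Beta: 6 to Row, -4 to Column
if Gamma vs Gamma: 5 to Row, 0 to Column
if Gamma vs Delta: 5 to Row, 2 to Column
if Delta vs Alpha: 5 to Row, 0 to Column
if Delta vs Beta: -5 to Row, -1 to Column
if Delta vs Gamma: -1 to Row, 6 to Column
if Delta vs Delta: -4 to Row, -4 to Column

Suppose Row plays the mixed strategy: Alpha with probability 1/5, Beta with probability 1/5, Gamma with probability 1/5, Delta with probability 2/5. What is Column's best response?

Compute Column's expected payoff from each pure strategy against the given mix.
Alpha: (1/5)·2 + (1/5)·(-1) + (1/5)·4 + (2/5)·0 = 1
Beta: (1/5)·8 + (1/5)·(-3) + (1/5)·(-4) + (2/5)·(-1) = -1/5
Gamma: (1/5)·(-1) + (1/5)·4 + (1/5)·0 + (2/5)·6 = 3
Delta: (1/5)·(-2) + (1/5)·5 + (1/5)·2 + (2/5)·(-4) = -3/5
Highest expected payoff is 3, from Gamma.

Gamma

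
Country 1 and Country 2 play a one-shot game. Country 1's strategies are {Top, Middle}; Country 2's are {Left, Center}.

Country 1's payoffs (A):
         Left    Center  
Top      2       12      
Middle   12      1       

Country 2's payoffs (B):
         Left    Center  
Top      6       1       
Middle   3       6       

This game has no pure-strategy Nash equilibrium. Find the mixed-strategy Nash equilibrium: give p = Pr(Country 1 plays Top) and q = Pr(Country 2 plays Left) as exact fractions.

In a mixed NE each player is indifferent between their pure strategies, so the opponent's mix sets the indifference.
Country 2 indifferent between Left and Center: p·6 + (1−p)·3 = p·1 + (1−p)·6 ⟹ 3 + 3p = 6 + (-5)p ⟹ p = 3/8.
Country 1 indifferent between Top and Middle: q·2 + (1−q)·12 = q·12 + (1−q)·1 ⟹ 12 + (-10)q = 1 + 11q ⟹ q = 11/21.

p = 3/8, q = 11/21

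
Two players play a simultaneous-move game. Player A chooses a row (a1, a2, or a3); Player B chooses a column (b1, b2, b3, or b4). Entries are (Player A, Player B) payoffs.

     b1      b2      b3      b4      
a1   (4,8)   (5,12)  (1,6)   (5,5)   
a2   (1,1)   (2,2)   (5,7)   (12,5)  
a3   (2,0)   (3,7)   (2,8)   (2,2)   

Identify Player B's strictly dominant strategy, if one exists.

No strictly dominant strategy

A strategy is strictly dominant if it gives Player B a strictly higher payoff than every other strategy, against every choice by the opponent.
b1 is not dominant: against a1, b2 gives 12 > 8.
b2 is not dominant: against a2, b3 gives 7 > 2.
b3 is not dominant: against a1, b1 gives 8 > 6.
b4 is not dominant: against a1, b1 gives 8 > 5.
No single strategy is best against every opponent action.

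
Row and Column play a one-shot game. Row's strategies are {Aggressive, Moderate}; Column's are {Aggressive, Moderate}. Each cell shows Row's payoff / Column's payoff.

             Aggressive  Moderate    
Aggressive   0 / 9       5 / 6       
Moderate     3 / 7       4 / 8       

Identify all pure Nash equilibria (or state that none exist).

There is no pure-strategy Nash equilibrium

Find each player's best response to every opponent strategy; NE are the intersections.
Row's best responses — vs Aggressive: Moderate (payoff 3); vs Moderate: Aggressive (payoff 5).
Column's best responses — vs Aggressive: Aggressive (payoff 9); vs Moderate: Moderate (payoff 8).
No cell has both players best-responding. For instance, Row's best reply to Moderate is Aggressive, but against Aggressive Column prefers Aggressive over Moderate.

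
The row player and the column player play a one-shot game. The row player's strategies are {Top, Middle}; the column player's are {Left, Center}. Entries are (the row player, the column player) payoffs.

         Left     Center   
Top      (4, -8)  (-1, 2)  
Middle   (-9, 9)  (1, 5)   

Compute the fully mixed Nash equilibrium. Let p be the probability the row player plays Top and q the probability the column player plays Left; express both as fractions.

p = 2/7, q = 2/15

Each player's mixing probability is pinned down by making the *other* player indifferent.
The column player indifferent between Left and Center: p·(-8) + (1−p)·9 = p·2 + (1−p)·5 ⟹ 9 + (-17)p = 5 + (-3)p ⟹ p = 2/7.
The row player indifferent between Top and Middle: q·4 + (1−q)·(-1) = q·(-9) + (1−q)·1 ⟹ (-1) + 5q = 1 + (-10)q ⟹ q = 2/15.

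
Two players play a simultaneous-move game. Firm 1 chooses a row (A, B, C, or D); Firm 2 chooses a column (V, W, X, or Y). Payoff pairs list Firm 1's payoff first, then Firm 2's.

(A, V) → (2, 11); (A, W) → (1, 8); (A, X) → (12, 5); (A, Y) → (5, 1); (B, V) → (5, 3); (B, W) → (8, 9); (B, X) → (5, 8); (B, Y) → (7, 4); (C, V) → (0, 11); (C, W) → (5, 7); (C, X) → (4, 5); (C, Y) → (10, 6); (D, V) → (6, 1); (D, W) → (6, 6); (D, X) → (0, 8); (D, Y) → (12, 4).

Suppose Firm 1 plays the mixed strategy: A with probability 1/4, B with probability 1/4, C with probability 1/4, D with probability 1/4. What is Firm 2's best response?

W

Compute Firm 2's expected payoff from each pure strategy against the given mix.
V: (1/4)·11 + (1/4)·3 + (1/4)·11 + (1/4)·1 = 13/2
W: (1/4)·8 + (1/4)·9 + (1/4)·7 + (1/4)·6 = 15/2
X: (1/4)·5 + (1/4)·8 + (1/4)·5 + (1/4)·8 = 13/2
Y: (1/4)·1 + (1/4)·4 + (1/4)·6 + (1/4)·4 = 15/4
Highest expected payoff is 15/2, from W.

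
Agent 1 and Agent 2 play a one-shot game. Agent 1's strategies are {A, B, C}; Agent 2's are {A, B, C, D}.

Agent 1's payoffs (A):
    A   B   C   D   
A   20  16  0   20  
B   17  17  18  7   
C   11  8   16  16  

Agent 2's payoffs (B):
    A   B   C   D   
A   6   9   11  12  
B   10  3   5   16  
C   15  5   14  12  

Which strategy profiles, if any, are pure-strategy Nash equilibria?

Find each player's best response to every opponent strategy; NE are the intersections.
Agent 1's best responses — vs A: A (payoff 20); vs B: B (payoff 17); vs C: B (payoff 18); vs D: A (payoff 20).
Agent 2's best responses — vs A: D (payoff 12); vs B: D (payoff 16); vs C: A (payoff 15).
The only mutual best response is (A, D); neither player gains by switching there.

(A, D)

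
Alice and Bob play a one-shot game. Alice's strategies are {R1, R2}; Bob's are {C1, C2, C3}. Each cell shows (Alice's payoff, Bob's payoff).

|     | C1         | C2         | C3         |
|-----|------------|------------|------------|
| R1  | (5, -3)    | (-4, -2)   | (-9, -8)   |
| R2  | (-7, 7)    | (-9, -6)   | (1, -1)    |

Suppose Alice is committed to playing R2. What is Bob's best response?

With Alice fixed at R2, Bob's payoffs are: C1 → 7, C2 → -6, C3 → -1.
The maximum is 7, achieved by C1.

C1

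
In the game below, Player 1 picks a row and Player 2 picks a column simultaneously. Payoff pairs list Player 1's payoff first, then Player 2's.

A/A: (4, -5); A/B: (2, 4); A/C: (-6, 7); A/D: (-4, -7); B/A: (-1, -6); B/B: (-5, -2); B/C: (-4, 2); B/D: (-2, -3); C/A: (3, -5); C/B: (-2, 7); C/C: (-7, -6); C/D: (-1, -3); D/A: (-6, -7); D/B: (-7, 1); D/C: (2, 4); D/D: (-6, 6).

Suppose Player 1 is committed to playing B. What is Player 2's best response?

C

With Player 1 fixed at B, Player 2's payoffs are: A → -6, B → -2, C → 2, D → -3.
The maximum is 2, achieved by C.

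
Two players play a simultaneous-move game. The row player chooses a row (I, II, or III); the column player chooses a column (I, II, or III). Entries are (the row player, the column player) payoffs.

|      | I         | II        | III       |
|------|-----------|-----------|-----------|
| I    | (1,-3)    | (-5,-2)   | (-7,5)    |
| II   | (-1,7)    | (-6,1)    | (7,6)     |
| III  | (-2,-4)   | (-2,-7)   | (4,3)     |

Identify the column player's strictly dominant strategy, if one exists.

A strategy is strictly dominant if it gives the column player a strictly higher payoff than every other strategy, against every choice by the opponent.
I is not dominant: against I, II gives -2 > -3.
II is not dominant: against I, III gives 5 > -2.
III is not dominant: against II, I gives 7 > 6.
No single strategy is best against every opponent action.

None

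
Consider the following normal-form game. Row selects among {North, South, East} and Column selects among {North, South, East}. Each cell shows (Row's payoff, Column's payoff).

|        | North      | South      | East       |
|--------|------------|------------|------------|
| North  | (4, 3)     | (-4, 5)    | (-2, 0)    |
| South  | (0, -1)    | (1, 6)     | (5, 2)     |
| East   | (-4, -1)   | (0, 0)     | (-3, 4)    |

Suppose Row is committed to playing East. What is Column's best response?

East

With Row fixed at East, Column's payoffs are: North → -1, South → 0, East → 4.
The maximum is 4, achieved by East.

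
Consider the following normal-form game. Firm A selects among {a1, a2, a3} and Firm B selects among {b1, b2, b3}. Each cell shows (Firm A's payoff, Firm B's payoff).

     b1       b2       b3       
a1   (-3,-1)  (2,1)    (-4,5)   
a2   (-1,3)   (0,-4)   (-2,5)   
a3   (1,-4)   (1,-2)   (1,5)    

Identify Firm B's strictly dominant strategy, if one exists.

b3

A strategy is strictly dominant if it gives Firm B a strictly higher payoff than every other strategy, against every choice by the opponent.
b3 strictly dominates: vs a1: 5 > each of {-1, 1}; vs a2: 5 > each of {3, -4}; vs a3: 5 > each of {-4, -2}.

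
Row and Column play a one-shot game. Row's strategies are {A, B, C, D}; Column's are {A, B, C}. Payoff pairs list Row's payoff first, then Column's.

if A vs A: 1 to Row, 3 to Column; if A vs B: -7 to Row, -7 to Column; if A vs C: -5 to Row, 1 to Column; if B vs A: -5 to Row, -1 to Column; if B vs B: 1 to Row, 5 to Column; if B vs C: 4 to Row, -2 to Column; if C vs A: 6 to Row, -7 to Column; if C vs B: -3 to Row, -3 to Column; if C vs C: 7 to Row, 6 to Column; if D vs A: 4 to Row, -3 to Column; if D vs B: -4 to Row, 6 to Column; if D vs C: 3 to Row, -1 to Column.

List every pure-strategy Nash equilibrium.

(B, B) and (C, C)

Find each player's best response to every opponent strategy; NE are the intersections.
Row's best responses — vs A: C (payoff 6); vs B: B (payoff 1); vs C: C (payoff 7).
Column's best responses — vs A: A (payoff 3); vs B: B (payoff 5); vs C: C (payoff 6); vs D: B (payoff 6).
Mutual best responses occur at (B, B) and (C, C); at each, neither player gains by switching.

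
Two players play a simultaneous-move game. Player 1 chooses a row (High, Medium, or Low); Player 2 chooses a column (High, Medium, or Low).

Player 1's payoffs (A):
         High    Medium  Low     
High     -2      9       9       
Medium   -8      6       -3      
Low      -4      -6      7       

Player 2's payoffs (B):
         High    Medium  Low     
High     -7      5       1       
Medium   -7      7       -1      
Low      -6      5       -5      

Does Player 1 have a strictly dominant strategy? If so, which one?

High

A strategy is strictly dominant if it gives Player 1 a strictly higher payoff than every other strategy, against every choice by the opponent.
High strictly dominates: vs High: -2 > each of {-8, -4}; vs Medium: 9 > each of {6, -6}; vs Low: 9 > each of {-3, 7}.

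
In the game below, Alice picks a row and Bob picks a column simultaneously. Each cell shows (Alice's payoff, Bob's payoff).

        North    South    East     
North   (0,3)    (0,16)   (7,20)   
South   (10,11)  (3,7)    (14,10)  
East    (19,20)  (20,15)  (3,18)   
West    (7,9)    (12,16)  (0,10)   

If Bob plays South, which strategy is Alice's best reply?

With Bob fixed at South, Alice's payoffs are: North → 0, South → 3, East → 20, West → 12.
The maximum is 20, achieved by East.

East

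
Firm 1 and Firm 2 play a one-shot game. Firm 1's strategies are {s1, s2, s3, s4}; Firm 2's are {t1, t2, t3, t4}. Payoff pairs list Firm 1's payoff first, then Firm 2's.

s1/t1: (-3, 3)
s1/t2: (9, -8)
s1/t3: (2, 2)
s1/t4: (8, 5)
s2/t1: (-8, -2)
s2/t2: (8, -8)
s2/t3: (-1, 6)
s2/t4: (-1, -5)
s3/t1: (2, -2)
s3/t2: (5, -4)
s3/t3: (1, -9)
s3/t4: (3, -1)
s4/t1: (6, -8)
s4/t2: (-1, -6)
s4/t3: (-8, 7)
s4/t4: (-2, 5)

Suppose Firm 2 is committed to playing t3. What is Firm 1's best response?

s1

With Firm 2 fixed at t3, Firm 1's payoffs are: s1 → 2, s2 → -1, s3 → 1, s4 → -8.
The maximum is 2, achieved by s1.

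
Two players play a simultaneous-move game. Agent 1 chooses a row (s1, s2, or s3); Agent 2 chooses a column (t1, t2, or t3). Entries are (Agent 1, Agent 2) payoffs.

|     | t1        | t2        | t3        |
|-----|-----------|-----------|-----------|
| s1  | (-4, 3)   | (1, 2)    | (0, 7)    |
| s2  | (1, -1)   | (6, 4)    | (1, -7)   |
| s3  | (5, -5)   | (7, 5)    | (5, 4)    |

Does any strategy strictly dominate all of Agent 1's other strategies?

s3

A strategy is strictly dominant if it gives Agent 1 a strictly higher payoff than every other strategy, against every choice by the opponent.
s3 strictly dominates: vs t1: 5 > each of {-4, 1}; vs t2: 7 > each of {1, 6}; vs t3: 5 > each of {0, 1}.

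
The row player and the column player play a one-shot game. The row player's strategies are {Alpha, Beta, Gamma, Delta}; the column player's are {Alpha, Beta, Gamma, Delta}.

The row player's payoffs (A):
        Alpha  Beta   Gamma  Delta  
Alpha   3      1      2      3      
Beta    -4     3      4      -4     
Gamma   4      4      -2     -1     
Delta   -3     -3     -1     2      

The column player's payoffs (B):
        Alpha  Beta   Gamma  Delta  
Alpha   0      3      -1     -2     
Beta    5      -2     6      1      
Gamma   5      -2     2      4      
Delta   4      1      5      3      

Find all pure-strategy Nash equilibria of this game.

(Beta, Gamma) and (Gamma, Alpha)

Check mutual best responses: a cell is a NE iff neither player can gain by unilaterally deviating.
The row player's best responses — vs Alpha: Gamma (payoff 4); vs Beta: Gamma (payoff 4); vs Gamma: Beta (payoff 4); vs Delta: Alpha (payoff 3).
The column player's best responses — vs Alpha: Beta (payoff 3); vs Beta: Gamma (payoff 6); vs Gamma: Alpha (payoff 5); vs Delta: Gamma (payoff 5).
Mutual best responses occur at (Beta, Gamma) and (Gamma, Alpha); at each, neither player gains by switching.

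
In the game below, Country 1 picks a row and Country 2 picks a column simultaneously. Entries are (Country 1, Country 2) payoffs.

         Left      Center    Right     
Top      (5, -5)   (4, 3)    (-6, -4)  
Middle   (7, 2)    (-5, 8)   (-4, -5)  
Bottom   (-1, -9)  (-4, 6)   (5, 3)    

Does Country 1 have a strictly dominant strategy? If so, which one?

No strictly dominant strategy

Check whether one of Country 1's strategies beats all alternatives regardless of what the opponent does.
Top is not dominant: against Left, Middle gives 7 > 5.
Middle is not dominant: against Center, Top gives 4 > -5.
Bottom is not dominant: against Left, Top gives 5 > -1.
No single strategy is best against every opponent action.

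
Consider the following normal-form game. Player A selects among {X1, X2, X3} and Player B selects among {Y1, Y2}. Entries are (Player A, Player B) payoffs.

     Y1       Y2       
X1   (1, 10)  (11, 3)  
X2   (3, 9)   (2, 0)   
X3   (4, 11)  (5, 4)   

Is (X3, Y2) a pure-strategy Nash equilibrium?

No

Holding Player B at Y2: Player A gets 5 from X3 but could get 11 by switching to X1. Player A has a profitable deviation.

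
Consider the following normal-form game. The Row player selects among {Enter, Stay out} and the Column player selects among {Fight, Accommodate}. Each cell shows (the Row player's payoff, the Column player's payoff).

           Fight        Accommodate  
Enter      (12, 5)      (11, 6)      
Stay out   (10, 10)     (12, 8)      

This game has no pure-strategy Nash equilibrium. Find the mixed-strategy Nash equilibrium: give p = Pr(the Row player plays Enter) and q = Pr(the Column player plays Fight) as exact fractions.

p = 2/3, q = 1/3

In a mixed NE each player is indifferent between their pure strategies, so the opponent's mix sets the indifference.
The Column player indifferent between Fight and Accommodate: p·5 + (1−p)·10 = p·6 + (1−p)·8 ⟹ 10 + (-5)p = 8 + (-2)p ⟹ p = 2/3.
The Row player indifferent between Enter and Stay out: q·12 + (1−q)·11 = q·10 + (1−q)·12 ⟹ 11 + 1q = 12 + (-2)q ⟹ q = 1/3.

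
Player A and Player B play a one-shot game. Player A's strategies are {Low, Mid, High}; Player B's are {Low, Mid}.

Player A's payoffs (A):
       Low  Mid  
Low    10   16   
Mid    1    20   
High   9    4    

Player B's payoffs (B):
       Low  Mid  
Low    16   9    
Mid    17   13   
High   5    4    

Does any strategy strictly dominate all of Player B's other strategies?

A strategy is strictly dominant if it gives Player B a strictly higher payoff than every other strategy, against every choice by the opponent.
Low strictly dominates: vs Low: 16 > 9; vs Mid: 17 > 13; vs High: 5 > 4.

Low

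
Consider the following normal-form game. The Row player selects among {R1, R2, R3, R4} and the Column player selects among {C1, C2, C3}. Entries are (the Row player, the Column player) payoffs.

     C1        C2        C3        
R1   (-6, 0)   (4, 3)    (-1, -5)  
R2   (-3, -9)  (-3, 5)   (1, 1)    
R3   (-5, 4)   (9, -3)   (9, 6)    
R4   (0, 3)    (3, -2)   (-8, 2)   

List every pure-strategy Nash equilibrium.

Check mutual best responses: a cell is a NE iff neither player can gain by unilaterally deviating.
The Row player's best responses — vs C1: R4 (payoff 0); vs C2: R3 (payoff 9); vs C3: R3 (payoff 9).
The Column player's best responses — vs R1: C2 (payoff 3); vs R2: C2 (payoff 5); vs R3: C3 (payoff 6); vs R4: C1 (payoff 3).
Mutual best responses occur at (R3, C3) and (R4, C1); at each, neither player gains by switching.

(R3, C3) and (R4, C1)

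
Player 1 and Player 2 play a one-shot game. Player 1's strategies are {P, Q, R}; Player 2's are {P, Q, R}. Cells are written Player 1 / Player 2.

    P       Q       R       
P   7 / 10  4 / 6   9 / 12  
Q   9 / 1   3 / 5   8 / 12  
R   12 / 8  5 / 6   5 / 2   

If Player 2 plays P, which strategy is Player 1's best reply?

With Player 2 fixed at P, Player 1's payoffs are: P → 7, Q → 9, R → 12.
The maximum is 12, achieved by R.

R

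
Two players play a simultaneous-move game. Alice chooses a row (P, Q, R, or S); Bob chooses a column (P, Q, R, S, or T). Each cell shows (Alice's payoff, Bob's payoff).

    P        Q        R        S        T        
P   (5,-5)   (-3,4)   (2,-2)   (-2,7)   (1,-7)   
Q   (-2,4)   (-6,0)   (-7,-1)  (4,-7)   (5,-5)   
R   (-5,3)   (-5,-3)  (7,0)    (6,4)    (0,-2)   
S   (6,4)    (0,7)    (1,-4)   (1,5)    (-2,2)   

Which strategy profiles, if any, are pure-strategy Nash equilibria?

(R, S) and (S, Q)

Find each player's best response to every opponent strategy; NE are the intersections.
Alice's best responses — vs P: S (payoff 6); vs Q: S (payoff 0); vs R: R (payoff 7); vs S: R (payoff 6); vs T: Q (payoff 5).
Bob's best responses — vs P: S (payoff 7); vs Q: P (payoff 4); vs R: S (payoff 4); vs S: Q (payoff 7).
Mutual best responses occur at (R, S) and (S, Q); at each, neither player gains by switching.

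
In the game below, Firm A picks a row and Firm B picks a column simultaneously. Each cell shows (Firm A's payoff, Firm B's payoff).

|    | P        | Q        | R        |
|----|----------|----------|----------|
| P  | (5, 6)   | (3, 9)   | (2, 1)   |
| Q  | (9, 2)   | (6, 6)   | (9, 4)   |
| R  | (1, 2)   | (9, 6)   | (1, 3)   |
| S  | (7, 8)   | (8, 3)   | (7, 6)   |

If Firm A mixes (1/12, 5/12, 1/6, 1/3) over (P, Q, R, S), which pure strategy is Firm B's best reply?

Q

Compute Firm B's expected payoff from each pure strategy against the given mix.
P: (1/12)·6 + (5/12)·2 + (1/6)·2 + (1/3)·8 = 13/3
Q: (1/12)·9 + (5/12)·6 + (1/6)·6 + (1/3)·3 = 21/4
R: (1/12)·1 + (5/12)·4 + (1/6)·3 + (1/3)·6 = 17/4
Highest expected payoff is 21/4, from Q.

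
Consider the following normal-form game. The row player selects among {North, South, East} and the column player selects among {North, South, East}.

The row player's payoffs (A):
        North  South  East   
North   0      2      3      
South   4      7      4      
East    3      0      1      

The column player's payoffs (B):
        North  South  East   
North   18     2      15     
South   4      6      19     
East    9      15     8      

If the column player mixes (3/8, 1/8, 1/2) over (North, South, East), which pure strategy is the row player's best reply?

The row player's best reply maximizes expected payoff against the mix.
North: (3/8)·0 + (1/8)·2 + (1/2)·3 = 7/4
South: (3/8)·4 + (1/8)·7 + (1/2)·4 = 35/8
East: (3/8)·3 + (1/8)·0 + (1/2)·1 = 13/8
Highest expected payoff is 35/8, from South.

South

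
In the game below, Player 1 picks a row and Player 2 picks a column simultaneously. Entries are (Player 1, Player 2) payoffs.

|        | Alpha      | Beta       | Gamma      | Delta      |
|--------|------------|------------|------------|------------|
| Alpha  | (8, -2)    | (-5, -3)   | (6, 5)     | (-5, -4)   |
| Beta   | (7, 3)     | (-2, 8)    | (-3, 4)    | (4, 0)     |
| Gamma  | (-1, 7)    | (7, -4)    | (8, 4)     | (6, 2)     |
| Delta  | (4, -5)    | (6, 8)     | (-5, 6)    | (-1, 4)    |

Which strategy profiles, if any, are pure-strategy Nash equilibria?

A profile is a Nash equilibrium when each player is best-responding to the other.
Player 1's best responses — vs Alpha: Alpha (payoff 8); vs Beta: Gamma (payoff 7); vs Gamma: Gamma (payoff 8); vs Delta: Gamma (payoff 6).
Player 2's best responses — vs Alpha: Gamma (payoff 5); vs Beta: Beta (payoff 8); vs Gamma: Alpha (payoff 7); vs Delta: Beta (payoff 8).
No cell has both players best-responding. For instance, Player 1's best reply to Beta is Gamma, but against Gamma Player 2 prefers Alpha over Beta.

No pure-strategy Nash equilibrium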